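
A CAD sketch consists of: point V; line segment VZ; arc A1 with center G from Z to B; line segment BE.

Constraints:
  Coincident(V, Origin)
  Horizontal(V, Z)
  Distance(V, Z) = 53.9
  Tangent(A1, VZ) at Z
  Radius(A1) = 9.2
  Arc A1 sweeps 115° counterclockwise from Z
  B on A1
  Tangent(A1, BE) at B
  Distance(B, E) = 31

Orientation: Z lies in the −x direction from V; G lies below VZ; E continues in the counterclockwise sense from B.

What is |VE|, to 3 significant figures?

64.1

V is at the origin; VZ is horizontal with |VZ| = 53.9 and Z on the −x side, so Z = (-53.9, 0.00). The tangent condition forces GZ to be normal to VZ, so G = Z + (0, -9.2) = (-53.9, -9.20). On A1, Z sits at bearing 90° from G; a 115° counterclockwise sweep puts B at bearing 205°, so B = G + 9.2·(cos 205°, sin 205°) = (-62.2, -13.1). Tangency of A1 to BE means the radius GB is perpendicular to BE, so BE runs along (−sin 205°, cos 205°); with |BE| = 31.0, E = (-49.1, -41.2). Then |VE| = |E − V| = 64.1.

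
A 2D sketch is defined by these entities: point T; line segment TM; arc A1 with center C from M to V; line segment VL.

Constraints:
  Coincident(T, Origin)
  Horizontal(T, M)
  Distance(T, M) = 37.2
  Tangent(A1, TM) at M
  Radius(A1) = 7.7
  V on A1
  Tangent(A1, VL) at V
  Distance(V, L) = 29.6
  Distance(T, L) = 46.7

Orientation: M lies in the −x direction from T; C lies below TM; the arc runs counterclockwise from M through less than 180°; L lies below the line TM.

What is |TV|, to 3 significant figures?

45.3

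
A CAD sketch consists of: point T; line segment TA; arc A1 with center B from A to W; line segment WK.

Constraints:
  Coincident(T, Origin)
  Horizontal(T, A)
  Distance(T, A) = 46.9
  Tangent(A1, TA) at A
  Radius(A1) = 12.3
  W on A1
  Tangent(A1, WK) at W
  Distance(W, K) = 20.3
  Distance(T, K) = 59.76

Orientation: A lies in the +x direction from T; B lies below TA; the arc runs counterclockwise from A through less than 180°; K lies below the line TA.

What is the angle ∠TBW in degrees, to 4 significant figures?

47.80°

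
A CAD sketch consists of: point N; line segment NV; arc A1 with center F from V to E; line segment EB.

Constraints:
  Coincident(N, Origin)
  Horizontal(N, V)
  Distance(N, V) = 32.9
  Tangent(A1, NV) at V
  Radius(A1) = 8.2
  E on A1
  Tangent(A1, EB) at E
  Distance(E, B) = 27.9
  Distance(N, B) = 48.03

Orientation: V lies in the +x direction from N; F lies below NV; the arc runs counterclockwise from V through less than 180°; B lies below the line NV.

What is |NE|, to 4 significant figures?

26.74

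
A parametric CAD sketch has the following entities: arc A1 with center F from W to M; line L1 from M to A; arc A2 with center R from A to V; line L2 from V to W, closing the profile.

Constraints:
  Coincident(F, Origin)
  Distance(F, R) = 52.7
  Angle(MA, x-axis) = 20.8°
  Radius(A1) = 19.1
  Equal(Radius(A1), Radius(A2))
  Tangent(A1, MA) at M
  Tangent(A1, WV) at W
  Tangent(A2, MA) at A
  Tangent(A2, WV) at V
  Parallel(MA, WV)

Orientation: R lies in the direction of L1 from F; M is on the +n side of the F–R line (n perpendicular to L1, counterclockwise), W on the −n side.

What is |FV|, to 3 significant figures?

56.1

The slot axis is L1's direction at 20.8°, so u = (cos 20.8°, sin 20.8°) = (0.935, 0.355) and n = (−sin 20.8°, cos 20.8°) = (-0.355, 0.935). F is at the origin and R lies 52.7 along u from F, so R = 52.7·u = (49.3, 18.7). Tangency of A1 to both parallel lines with radius 19.1 puts M and W at F ± 19.1·n: M = (-6.78, 17.9), W = (6.78, -17.9). Equal radii place A and V the same way about R: A = R + 19.1·n = (42.5, 36.6), V = R − 19.1·n = (56.0, 0.859). Then |FV| = |V − F| = 56.1.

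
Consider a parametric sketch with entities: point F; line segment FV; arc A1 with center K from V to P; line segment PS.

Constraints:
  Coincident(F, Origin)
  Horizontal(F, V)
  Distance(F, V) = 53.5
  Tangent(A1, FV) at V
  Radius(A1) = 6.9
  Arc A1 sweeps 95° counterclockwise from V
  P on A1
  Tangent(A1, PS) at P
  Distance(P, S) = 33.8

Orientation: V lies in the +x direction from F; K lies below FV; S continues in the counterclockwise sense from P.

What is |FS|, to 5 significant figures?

64.441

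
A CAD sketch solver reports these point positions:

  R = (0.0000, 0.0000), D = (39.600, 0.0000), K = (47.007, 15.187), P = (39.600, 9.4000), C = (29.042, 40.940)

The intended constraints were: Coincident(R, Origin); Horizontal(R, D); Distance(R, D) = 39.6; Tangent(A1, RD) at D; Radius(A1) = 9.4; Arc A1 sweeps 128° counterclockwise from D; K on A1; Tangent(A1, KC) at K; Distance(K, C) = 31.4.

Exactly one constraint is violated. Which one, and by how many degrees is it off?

Tangent(A1, KC) at K — off by 3.10°.

R = (0.00, 0.00) ✓; R.y = 0.00, D.y = 0.00 ✓; |RD| = 39.60 ✓; ∠(PD, DR) = 90.00° ✓; |PD| = 9.400 ✓; bearing(P→K) − bearing(P→D) = 128.0° ✓; |PK| = 9.400 ✓; ∠(PK, KC) = 93.10° ✗; |KC| = 31.40 ✓.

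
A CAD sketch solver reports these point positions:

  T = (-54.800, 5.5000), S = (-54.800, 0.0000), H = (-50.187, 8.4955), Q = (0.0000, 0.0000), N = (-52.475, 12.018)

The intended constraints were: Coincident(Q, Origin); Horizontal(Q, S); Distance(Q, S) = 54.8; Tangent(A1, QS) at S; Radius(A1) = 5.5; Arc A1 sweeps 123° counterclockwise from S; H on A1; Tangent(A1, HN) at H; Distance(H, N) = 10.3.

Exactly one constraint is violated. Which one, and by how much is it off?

Distance(H, N) = 10.3 — off by 6.10.

Q = (0.00, 0.00) ✓; Q.y = 0.00, S.y = 0.00 ✓; |QS| = 54.80 ✓; ∠(TS, SQ) = 90.00° ✓; |TS| = 5.500 ✓; bearing(T→H) − bearing(T→S) = 123.0° ✓; |TH| = 5.500 ✓; ∠(TH, HN) = 89.99° ✓; |HN| = 4.200 ✗.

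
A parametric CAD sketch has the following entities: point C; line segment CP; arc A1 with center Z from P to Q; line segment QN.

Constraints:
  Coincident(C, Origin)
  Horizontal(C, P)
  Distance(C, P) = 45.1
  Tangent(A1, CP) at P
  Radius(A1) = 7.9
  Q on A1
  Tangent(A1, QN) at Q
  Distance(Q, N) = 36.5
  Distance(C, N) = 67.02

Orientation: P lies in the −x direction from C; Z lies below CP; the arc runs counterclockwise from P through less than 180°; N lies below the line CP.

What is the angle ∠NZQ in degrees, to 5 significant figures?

77.787°

Checks: |ZQ| = 7.900 ✓; ∠(ZQ, QN) = 90.00° ✓; |QN| = 36.50 ✓; |CN| = 67.02 ✓.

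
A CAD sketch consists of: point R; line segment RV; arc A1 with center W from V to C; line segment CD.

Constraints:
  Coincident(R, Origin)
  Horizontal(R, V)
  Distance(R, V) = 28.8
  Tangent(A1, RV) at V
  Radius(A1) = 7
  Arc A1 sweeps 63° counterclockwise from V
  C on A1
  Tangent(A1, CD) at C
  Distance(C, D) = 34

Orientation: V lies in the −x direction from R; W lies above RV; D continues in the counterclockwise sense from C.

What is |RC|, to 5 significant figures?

22.884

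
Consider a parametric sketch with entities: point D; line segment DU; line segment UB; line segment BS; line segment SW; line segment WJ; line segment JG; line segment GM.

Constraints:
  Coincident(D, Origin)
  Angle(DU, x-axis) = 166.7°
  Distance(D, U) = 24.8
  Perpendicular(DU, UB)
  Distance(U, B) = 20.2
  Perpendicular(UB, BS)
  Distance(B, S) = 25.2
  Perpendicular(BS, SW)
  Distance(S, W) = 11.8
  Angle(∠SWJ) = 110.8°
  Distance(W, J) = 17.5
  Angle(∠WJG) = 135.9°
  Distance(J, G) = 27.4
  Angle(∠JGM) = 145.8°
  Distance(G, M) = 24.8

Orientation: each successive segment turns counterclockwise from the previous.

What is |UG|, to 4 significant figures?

20.88

D is at the origin; DU runs at 166.7° with length 24.8, so U = (-24.13, 5.705). DU ⟂ UB, so UB runs at -103.3°; with |UB| = 20.2, B = (-28.78, -13.95). UB ⟂ BS, so BS runs at -13.30°; with |BS| = 25.2, S = (-4.258, -19.75). BS is perpendicular to SW, so SW runs at 76.70°; with |SW| = 11.8, W = (-1.543, -8.267). ∠SWJ = 110.8° gives WJ at 145.9° from the x-axis; with |WJ| = 17.5, J = (-16.03, 1.544). ∠WJG = 135.9° gives JG at -170.0° from the x-axis; with |JG| = 27.4, G = (-43.02, -3.214). Then |UG| = |G − U| = 20.88.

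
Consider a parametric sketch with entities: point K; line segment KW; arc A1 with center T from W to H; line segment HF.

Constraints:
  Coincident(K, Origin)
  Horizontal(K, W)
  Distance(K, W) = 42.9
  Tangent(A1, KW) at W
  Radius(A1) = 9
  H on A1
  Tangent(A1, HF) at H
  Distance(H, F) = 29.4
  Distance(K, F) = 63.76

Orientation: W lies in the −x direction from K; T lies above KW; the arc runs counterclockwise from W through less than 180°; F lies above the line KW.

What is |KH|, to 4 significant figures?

37.81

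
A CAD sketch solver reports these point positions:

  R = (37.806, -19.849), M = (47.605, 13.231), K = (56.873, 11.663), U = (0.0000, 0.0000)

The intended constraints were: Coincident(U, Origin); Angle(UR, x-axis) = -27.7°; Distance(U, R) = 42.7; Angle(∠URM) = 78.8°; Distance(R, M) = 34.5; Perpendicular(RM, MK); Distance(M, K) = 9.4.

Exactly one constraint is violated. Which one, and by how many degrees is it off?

Perpendicular(RM, MK) — off by 6.90°.

U = (0.00, 0.00) ✓; UR at -27.70° ✓; |UR| = 42.70 ✓; ∠URM = 78.80° ✓; |RM| = 34.50 ✓; ∠(RM, MK) = 83.10° ✗; |MK| = 9.400 ✓.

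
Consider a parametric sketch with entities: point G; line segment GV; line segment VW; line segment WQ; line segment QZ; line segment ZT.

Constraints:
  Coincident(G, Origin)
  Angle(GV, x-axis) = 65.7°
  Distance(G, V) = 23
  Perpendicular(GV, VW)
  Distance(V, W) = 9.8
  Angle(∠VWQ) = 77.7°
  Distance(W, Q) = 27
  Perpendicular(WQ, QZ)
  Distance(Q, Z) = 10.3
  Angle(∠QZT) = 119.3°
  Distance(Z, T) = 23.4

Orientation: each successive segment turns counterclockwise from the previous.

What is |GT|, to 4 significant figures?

24.79

G is at the origin; GV runs at 65.7° with length 23.0, so V = (9.465, 20.96). The perpendicularity gives VW at right angles to GV, so VW runs at 155.7°; with |VW| = 9.8, W = (0.5331, 25.00). ∠VWQ = 77.7° gives WQ at -102.0° from the x-axis; with |WQ| = 27.0, Q = (-5.081, -1.415). WQ is perpendicular to QZ, so QZ runs at -12.00°; with |QZ| = 10.3, Z = (4.994, -3.556). ∠QZT = 119.3° gives ZT at 48.70° from the x-axis; with |ZT| = 23.4, T = (20.44, 14.02). Then |GT| = |T − G| = 24.79.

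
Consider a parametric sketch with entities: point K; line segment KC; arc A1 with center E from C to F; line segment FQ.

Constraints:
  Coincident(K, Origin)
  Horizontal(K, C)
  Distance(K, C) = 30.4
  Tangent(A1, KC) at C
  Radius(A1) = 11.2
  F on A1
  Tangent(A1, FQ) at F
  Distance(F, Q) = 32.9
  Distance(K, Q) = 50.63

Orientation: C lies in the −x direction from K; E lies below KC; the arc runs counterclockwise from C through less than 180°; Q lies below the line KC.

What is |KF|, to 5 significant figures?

43.445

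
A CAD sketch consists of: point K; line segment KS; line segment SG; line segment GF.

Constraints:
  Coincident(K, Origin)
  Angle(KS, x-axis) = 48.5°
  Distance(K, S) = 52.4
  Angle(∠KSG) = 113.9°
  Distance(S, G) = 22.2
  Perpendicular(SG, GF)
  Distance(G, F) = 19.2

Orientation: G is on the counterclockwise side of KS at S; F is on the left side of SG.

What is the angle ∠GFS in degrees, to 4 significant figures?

49.14°

K is at the origin; KS runs at 48.5° with length 52.4, so S = 52.4·(cos 48.5°, sin 48.5°) = (34.72, 39.25). ∠KSG = 113.9°, so SG runs at 48.5° + (180° − 113.9°) = 114.6° from the x-axis; with |SG| = 22.2, G = S + 22.2·(cos 114.6°, sin 114.6°) = (25.48, 59.43). SG is perpendicular to GF; with |GF| = 19.2 on the left of SG, F = G + 19.2·(-0.9092, -0.4163) = (8.023, 51.44). Then cos ∠GFS = FG·FS / (|FG||FS|), giving 49.14°.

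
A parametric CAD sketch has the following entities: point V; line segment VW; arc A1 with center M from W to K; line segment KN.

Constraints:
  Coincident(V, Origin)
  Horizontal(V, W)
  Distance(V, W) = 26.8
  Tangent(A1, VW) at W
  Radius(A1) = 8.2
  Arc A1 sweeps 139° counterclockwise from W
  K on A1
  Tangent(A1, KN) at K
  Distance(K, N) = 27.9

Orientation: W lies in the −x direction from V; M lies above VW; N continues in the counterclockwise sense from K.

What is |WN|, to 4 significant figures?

36.26

V is at the origin; VW is horizontal with |VW| = 26.8 and W on the −x side, so W = (-26.80, 0.000). A1 meets VW tangentially, so MW is at right angles to VW, so M = W + (0, 8.2) = (-26.80, 8.200). On A1, W sits at bearing -90° from M; a 139° counterclockwise sweep puts K at bearing 49°, so K = M + 8.2·(cos 49°, sin 49°) = (-21.42, 14.39). A1 meets KN tangentially, so MK is at right angles to KN, so KN runs along (−sin 49°, cos 49°); with |KN| = 27.9, N = (-42.48, 32.69). Then |WN| = |N − W| = 36.26.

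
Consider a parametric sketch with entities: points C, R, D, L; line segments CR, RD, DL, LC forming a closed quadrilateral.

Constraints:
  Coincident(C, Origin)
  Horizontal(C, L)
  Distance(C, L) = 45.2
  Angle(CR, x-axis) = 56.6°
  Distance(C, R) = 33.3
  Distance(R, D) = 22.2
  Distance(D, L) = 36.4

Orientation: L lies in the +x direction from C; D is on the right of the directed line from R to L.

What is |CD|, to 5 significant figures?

12.094

Checks: |CL| = 45.20 ✓; |CR| = 33.30 ✓; |RD| = 22.20 ✓; |DL| = 36.40 ✓.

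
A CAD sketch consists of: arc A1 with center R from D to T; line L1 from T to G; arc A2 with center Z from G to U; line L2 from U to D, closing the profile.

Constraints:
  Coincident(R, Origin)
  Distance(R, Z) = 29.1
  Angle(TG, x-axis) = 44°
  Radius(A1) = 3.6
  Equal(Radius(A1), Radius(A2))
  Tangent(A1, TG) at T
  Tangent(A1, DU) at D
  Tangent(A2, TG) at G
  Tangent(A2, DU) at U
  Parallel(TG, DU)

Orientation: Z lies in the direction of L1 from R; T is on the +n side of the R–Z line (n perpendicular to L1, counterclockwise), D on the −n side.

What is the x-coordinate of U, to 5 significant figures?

23.434

The slot axis is L1's direction at 44.0°, so u = (cos 44.0°, sin 44.0°) = (0.71934, 0.69466) and n = (−sin 44.0°, cos 44.0°) = (-0.69466, 0.71934). R is at the origin and Z lies 29.1 along u from R, so Z = 29.1·u = (20.933, 20.215). Tangency of A1 to both parallel lines with radius 3.6 puts T and D at R ± 3.6·n: T = (-2.5008, 2.5896), D = (2.5008, -2.5896). Equal radii place G and U the same way about Z: G = Z + 3.6·n = (18.432, 22.804), U = Z − 3.6·n = (23.434, 17.625). So U.x = 23.434.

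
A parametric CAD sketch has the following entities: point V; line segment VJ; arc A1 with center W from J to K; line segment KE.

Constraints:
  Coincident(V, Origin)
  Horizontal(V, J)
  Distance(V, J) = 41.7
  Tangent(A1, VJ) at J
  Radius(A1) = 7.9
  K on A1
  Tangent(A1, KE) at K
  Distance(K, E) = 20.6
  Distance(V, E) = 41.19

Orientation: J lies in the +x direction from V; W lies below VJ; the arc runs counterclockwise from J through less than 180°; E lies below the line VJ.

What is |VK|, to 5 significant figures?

34.551

Checks: |WK| = 7.900 ✓; ∠(WK, KE) = 90.00° ✓; |KE| = 20.60 ✓; |VE| = 41.19 ✓.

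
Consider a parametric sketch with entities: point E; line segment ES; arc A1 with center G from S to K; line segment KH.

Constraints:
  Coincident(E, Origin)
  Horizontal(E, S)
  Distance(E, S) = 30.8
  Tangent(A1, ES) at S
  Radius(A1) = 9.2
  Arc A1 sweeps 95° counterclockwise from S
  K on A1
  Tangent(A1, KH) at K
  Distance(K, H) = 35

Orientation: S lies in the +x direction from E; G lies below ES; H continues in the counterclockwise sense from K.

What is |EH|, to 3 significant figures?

51.2

On A1, S sits at bearing 90° from G; a 95° counterclockwise sweep puts K at bearing 185°, so K = G + 9.2·(cos 185°, sin 185°) = (21.6, -10.0). Tangency of A1 to KH means the radius GK is perpendicular to KH, so KH runs along (−sin 185°, cos 185°); with |KH| = 35.0, H = (24.7, -44.9). Then |EH| = |H − E| = 51.2.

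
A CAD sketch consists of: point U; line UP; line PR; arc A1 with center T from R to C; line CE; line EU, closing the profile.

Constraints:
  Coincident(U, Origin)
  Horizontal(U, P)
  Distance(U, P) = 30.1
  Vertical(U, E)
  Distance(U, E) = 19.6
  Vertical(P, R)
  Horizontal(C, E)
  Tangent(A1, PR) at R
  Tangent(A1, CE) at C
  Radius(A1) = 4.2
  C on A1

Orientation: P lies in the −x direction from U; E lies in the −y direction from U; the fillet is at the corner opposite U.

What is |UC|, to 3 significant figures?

32.5

U is at the origin; U and P share the same y with |UP| = 30.1 and P on the −x side, so P = (-30.1, 0.00). U and E share the same x with |UE| = 19.6 and E on the −y side, so E = (0.00, -19.6). The virtual corner opposite U is at (-30.1, -19.6). A1 meets PR tangentially, so TR is at right angles to PR and A1 meets CE tangentially, so TC is at right angles to CE, with radius 4.2, so the center T sits 4.2 in from both sides at T = (-25.9, -15.4). That places the tangent points at R = (-30.1, -15.4) on PR and C = (-25.9, -19.6) on CE. Then |UC| = |C − U| = 32.5.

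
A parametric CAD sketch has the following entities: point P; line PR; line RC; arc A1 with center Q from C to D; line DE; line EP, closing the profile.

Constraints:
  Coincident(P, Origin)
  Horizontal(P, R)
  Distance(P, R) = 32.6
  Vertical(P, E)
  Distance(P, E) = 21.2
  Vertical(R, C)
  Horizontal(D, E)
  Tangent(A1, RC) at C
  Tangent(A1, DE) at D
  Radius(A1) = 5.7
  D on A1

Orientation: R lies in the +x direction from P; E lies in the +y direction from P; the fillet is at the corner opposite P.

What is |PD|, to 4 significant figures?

34.25

P is at the origin; PR is horizontal with |PR| = 32.6 and R on the +x side, so R = (32.60, 0.000). P and E share the same x with |PE| = 21.2 and E on the +y side, so E = (0.000, 21.20). The virtual corner opposite P is at (32.60, 21.20). Tangency of A1 to RC means the radius QC is perpendicular to RC and the tangent condition forces QD to be normal to DE, with radius 5.7, so the center Q sits 5.7 in from both sides at Q = (26.90, 15.50). That places the tangent points at C = (32.60, 15.50) on RC and D = (26.90, 21.20) on DE. Then |PD| = |D − P| = 34.25.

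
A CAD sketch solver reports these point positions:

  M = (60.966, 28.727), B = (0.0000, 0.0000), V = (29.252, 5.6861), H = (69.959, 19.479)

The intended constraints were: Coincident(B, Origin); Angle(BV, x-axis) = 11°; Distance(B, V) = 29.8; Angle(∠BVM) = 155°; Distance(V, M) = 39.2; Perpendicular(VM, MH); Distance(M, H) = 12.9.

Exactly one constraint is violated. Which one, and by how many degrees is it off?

Perpendicular(VM, MH) — off by 8.20°.

B = (0.00, 0.00) ✓; BV at 11.00° ✓; |BV| = 29.80 ✓; ∠BVM = 155.0° ✓; |VM| = 39.20 ✓; ∠(VM, MH) = 81.80° ✗; |MH| = 12.90 ✓.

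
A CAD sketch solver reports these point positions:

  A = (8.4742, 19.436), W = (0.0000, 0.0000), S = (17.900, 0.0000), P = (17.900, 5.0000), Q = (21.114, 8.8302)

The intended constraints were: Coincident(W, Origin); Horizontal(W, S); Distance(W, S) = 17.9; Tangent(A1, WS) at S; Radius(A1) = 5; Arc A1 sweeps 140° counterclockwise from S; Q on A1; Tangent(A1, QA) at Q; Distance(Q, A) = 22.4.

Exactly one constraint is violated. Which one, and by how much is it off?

Distance(Q, A) = 22.4 — off by 5.90.

W = (0.00, 0.00) ✓; W.y = 0.00, S.y = 0.00 ✓; |WS| = 17.90 ✓; ∠(PS, SW) = 90.00° ✓; |PS| = 5.000 ✓; bearing(P→Q) − bearing(P→S) = 140.0° ✓; |PQ| = 5.000 ✓; ∠(PQ, QA) = 90.00° ✓; |QA| = 16.50 ✗.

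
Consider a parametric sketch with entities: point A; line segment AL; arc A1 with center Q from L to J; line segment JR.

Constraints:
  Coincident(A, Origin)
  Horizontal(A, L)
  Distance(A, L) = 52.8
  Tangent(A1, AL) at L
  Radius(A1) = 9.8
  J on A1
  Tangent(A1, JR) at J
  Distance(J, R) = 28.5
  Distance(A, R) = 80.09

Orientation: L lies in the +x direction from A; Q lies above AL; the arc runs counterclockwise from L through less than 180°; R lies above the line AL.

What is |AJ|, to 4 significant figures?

61.97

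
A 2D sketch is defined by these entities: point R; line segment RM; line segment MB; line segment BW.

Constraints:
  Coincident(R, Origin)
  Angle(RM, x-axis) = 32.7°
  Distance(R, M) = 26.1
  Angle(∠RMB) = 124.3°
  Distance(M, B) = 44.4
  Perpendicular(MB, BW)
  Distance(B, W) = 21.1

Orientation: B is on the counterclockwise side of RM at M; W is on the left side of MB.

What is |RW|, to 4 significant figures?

59.11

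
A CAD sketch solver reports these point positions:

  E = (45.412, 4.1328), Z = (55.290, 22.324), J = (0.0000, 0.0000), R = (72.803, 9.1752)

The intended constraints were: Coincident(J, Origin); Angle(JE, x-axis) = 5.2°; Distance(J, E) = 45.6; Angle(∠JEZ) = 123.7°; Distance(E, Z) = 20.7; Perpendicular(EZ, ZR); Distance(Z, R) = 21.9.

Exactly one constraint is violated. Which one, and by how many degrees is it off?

Perpendicular(EZ, ZR) — off by 8.40°.

J = (0.00, 0.00) ✓; JE at 5.200° ✓; |JE| = 45.60 ✓; ∠JEZ = 123.7° ✓; |EZ| = 20.70 ✓; ∠(EZ, ZR) = 98.40° ✗; |ZR| = 21.90 ✓.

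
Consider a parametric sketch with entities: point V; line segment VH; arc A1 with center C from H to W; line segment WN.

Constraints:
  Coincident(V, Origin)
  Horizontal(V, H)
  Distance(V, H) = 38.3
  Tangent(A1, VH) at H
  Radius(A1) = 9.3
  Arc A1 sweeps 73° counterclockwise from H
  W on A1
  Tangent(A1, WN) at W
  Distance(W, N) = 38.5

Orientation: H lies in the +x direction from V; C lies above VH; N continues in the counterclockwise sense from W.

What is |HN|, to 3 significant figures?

47.8

On A1, H sits at bearing -90° from C; a 73° counterclockwise sweep puts W at bearing -17°, so W = C + 9.3·(cos -17°, sin -17°) = (47.2, 6.58). Tangency of A1 to WN means the radius CW is perpendicular to WN, so WN runs along (−sin -17°, cos -17°); with |WN| = 38.5, N = (58.4, 43.4). Then |HN| = |N − H| = 47.8.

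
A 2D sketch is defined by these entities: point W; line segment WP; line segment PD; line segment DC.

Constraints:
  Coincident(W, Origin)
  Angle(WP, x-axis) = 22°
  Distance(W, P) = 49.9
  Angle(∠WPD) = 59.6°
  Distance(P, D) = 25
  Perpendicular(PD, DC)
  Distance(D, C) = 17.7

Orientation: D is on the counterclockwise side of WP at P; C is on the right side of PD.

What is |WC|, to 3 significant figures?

60.7

∠WPD = 59.6°, so PD runs at 22.0° + (180° − 59.6°) = 142° from the x-axis; with |PD| = 25.0, D = P + 25.0·(cos 142°, sin 142°) = (26.5, 33.9). PD is perpendicular to DC; with |DC| = 17.7 on the right of PD, C = D + 17.7·(0.610, 0.792) = (37.3, 48.0). Then |WC| = |C − W| = 60.7.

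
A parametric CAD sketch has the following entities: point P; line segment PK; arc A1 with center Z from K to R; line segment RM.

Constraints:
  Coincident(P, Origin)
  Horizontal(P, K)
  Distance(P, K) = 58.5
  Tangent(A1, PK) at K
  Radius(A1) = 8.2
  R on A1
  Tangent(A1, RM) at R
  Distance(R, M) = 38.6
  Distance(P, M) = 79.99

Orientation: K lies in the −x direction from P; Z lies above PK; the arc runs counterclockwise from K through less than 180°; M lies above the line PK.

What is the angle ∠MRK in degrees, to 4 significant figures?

124.6°

P is at the origin; P and K share the same y with |PK| = 58.5 and K on the −x side, so K = (-58.50, 0.000). Since A1 is tangent to PK there, ZK ⟂ PK, so Z = K + (0, 8.2) = (-58.50, 8.200). Since ZR ⟂ RM (tangency), |ZM| = √(8.2² + 38.6²) = 39.46 regardless of where R sits on A1. So M lies on both circle(P, 79.99) and circle(Z, 39.46); the above-PK intersection is M = (-64.59, 47.19). R is the foot of the tangent from M: R = (-50.84, 11.12).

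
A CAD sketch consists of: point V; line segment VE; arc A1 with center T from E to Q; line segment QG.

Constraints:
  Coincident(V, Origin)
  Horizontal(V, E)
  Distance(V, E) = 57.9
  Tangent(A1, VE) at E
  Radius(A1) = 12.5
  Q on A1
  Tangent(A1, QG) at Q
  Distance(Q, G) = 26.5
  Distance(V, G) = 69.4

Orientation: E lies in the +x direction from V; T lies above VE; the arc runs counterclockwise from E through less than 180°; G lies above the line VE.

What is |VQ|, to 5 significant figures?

71.237

V is at the origin; V and E share the same y with |VE| = 57.9 and E on the +x side, so E = (57.900, 0.0000). Since A1 is tangent to VE there, TE ⟂ VE, so T = E + (0, 12.5) = (57.900, 12.500). Since TQ ⟂ QG (tangency), |TG| = √(12.5² + 26.5²) = 29.300 regardless of where Q sits on A1. So G lies on both circle(V, 69.4) and circle(T, 29.300); the above-VE intersection is G = (55.475, 41.700). Q is the foot of the tangent from G: Q = (68.725, 18.750).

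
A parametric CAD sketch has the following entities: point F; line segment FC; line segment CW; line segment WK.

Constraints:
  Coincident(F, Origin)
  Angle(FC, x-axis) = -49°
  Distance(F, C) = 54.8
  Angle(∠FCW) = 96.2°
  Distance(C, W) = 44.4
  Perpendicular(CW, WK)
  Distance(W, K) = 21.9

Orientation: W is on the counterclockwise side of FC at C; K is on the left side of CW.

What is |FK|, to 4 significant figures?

59.94

F is at the origin; FC runs at -49.0° with length 54.8, so C = 54.8·(cos -49.0°, sin -49.0°) = (35.95, -41.36). ∠FCW = 96.2°, so CW runs at -49.0° + (180° − 96.2°) = 34.80° from the x-axis; with |CW| = 44.4, W = C + 44.4·(cos 34.80°, sin 34.80°) = (72.41, -16.02). CW ⟂ WK; with |WK| = 21.9 on the left of CW, K = W + 21.9·(-0.5707, 0.8211) = (59.91, 1.965). Then |FK| = |K − F| = 59.94.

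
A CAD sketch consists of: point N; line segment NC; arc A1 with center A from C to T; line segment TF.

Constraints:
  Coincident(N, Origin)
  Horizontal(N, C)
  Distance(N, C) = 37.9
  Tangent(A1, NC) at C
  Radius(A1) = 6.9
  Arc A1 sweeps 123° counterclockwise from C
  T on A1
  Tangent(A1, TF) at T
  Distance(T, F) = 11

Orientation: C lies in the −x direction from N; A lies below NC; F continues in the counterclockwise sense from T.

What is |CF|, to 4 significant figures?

19.88

N is at the origin; N and C share the same y with |NC| = 37.9 and C on the −x side, so C = (-37.90, 0.000). Tangency of A1 to NC means the radius AC is perpendicular to NC, so A = C + (0, -6.9) = (-37.90, -6.900). On A1, C sits at bearing 90° from A; a 123° counterclockwise sweep puts T at bearing 213°, so T = A + 6.9·(cos 213°, sin 213°) = (-43.69, -10.66). Since A1 is tangent to TF there, AT ⟂ TF, so TF runs along (−sin 213°, cos 213°); with |TF| = 11.0, F = (-37.70, -19.88). Then |CF| = |F − C| = 19.88.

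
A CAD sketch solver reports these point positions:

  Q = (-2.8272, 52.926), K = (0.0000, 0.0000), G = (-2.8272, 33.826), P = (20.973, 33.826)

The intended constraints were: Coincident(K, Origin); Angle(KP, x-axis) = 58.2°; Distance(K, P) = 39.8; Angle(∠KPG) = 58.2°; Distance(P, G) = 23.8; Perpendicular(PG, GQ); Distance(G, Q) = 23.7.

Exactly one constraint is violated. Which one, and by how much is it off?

Distance(G, Q) = 23.7 — off by 4.60.

K = (0.00, 0.00) ✓; KP at 58.20° ✓; |KP| = 39.80 ✓; ∠KPG = 58.20° ✓; |PG| = 23.80 ✓; ∠(PG, GQ) = 90.00° ✓; |GQ| = 19.10 ✗.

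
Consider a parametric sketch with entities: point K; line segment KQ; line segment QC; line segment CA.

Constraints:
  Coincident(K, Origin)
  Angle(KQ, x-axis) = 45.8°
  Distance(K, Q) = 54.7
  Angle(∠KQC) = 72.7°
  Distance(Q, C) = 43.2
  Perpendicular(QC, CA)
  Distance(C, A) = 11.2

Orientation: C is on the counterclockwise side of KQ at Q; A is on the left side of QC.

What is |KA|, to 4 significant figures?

49.08

∠KQC = 72.7°, so QC runs at 45.8° + (180° − 72.7°) = 153.1° from the x-axis; with |QC| = 43.2, C = Q + 43.2·(cos 153.1°, sin 153.1°) = (-0.3907, 58.76). QC ⟂ CA; with |CA| = 11.2 on the left of QC, A = C + 11.2·(-0.4524, -0.8918) = (-5.458, 48.77). Then |KA| = |A − K| = 49.08.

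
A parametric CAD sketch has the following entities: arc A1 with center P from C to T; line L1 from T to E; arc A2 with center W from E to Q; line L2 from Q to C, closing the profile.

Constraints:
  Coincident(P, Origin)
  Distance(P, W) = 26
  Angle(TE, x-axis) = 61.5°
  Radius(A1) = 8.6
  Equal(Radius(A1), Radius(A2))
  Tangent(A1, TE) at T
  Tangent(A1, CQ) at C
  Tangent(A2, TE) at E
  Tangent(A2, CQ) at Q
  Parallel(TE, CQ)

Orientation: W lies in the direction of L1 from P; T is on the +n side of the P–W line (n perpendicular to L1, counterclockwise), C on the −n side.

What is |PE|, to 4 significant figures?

27.39

The slot axis is L1's direction at 61.5°, so u = (cos 61.5°, sin 61.5°) = (0.4772, 0.8788) and n = (−sin 61.5°, cos 61.5°) = (-0.8788, 0.4772). P is at the origin and W lies 26.0 along u from P, so W = 26.0·u = (12.41, 22.85). Tangency of A1 to both parallel lines with radius 8.6 puts T and C at P ± 8.6·n: T = (-7.558, 4.104), C = (7.558, -4.104). Equal radii place E and Q the same way about W: E = W + 8.6·n = (4.848, 26.95), Q = W − 8.6·n = (19.96, 18.75). Then |PE| = |E − P| = 27.39.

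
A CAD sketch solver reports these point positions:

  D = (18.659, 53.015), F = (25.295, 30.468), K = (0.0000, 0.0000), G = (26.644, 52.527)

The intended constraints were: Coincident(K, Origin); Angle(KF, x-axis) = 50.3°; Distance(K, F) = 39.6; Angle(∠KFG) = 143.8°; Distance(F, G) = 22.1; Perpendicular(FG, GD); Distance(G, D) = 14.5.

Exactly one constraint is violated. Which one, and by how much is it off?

Distance(G, D) = 14.5 — off by 6.50.

K = (0.00, 0.00) ✓; KF at 50.30° ✓; |KF| = 39.60 ✓; ∠KFG = 143.8° ✓; |FG| = 22.10 ✓; ∠(FG, GD) = 90.00° ✓; |GD| = 8.000 ✗.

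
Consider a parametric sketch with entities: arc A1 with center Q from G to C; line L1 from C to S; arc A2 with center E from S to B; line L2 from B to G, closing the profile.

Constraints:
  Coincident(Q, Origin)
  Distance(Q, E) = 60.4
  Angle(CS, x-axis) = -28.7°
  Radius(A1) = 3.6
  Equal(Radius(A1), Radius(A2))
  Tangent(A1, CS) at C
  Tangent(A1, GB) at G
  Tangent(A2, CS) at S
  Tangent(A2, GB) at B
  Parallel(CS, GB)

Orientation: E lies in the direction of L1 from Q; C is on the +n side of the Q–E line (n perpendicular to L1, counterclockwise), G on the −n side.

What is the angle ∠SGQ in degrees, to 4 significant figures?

83.20°

The slot axis is L1's direction at -28.7°, so u = (cos -28.7°, sin -28.7°) = (0.8771, -0.4802) and n = (−sin -28.7°, cos -28.7°) = (0.4802, 0.8771). Q is at the origin and E lies 60.4 along u from Q, so E = 60.4·u = (52.98, -29.01). Tangency of A1 to both parallel lines with radius 3.6 puts C and G at Q ± 3.6·n: C = (1.729, 3.158), G = (-1.729, -3.158). Equal radii place S and B the same way about E: S = E + 3.6·n = (54.71, -25.85), B = E − 3.6·n = (51.25, -32.16). Then cos ∠SGQ = GS·GQ / (|GS||GQ|), giving 83.20°.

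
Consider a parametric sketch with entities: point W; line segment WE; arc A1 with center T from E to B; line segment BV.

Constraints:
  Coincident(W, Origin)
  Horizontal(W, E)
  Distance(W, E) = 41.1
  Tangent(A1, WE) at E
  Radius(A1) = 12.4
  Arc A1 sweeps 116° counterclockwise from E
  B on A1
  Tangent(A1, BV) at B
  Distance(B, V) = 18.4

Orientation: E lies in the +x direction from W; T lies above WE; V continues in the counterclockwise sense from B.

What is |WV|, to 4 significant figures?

55.98

On A1, E sits at bearing -90° from T; a 116° counterclockwise sweep puts B at bearing 26°, so B = T + 12.4·(cos 26°, sin 26°) = (52.25, 17.84). A1 meets BV tangentially, so TB is at right angles to BV, so BV runs along (−sin 26°, cos 26°); with |BV| = 18.4, V = (44.18, 34.37). Then |WV| = |V − W| = 55.98.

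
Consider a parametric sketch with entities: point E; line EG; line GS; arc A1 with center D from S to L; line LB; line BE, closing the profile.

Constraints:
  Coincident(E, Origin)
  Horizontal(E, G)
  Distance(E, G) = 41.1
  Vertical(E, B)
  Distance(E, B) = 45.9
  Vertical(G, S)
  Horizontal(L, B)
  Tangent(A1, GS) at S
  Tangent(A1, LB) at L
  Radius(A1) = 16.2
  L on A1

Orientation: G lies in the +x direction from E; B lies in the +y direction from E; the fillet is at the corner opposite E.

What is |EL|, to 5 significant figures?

52.219

The virtual corner opposite E is at (41.100, 45.900). A1 meets GS tangentially, so DS is at right angles to GS and the tangent condition forces DL to be normal to LB, with radius 16.2, so the center D sits 16.2 in from both sides at D = (24.900, 29.700). That places the tangent points at S = (41.100, 29.700) on GS and L = (24.900, 45.900) on LB. Then |EL| = |L − E| = 52.219.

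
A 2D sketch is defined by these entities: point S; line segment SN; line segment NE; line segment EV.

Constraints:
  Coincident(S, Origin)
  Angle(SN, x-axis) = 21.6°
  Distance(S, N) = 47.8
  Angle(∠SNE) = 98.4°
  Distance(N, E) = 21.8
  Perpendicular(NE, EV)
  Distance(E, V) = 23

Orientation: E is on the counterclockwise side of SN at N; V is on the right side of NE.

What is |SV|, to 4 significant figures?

75.95

S is at the origin; SN runs at 21.6° with length 47.8, so N = 47.8·(cos 21.6°, sin 21.6°) = (44.44, 17.60). ∠SNE = 98.4°, so NE runs at 21.6° + (180° − 98.4°) = 103.2° from the x-axis; with |NE| = 21.8, E = N + 21.8·(cos 103.2°, sin 103.2°) = (39.47, 38.82). NE ⟂ EV; with |EV| = 23.0 on the right of NE, V = E + 23.0·(0.9736, 0.2284) = (61.86, 44.07). Then |SV| = |V − S| = 75.95.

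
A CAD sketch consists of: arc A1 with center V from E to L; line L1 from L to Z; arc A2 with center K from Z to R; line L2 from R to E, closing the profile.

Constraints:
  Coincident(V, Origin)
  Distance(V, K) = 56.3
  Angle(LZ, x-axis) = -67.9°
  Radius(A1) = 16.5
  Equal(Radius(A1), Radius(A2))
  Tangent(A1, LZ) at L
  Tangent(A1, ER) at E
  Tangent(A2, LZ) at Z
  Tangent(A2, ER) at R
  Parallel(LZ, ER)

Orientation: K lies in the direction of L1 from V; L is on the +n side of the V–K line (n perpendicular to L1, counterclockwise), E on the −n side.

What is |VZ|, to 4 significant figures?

58.67

The slot axis is L1's direction at -67.9°, so u = (cos -67.9°, sin -67.9°) = (0.3762, -0.9265) and n = (−sin -67.9°, cos -67.9°) = (0.9265, 0.3762). V is at the origin and K lies 56.3 along u from V, so K = 56.3·u = (21.18, -52.16). Tangency of A1 to both parallel lines with radius 16.5 puts L and E at V ± 16.5·n: L = (15.29, 6.208), E = (-15.29, -6.208). Equal radii place Z and R the same way about K: Z = K + 16.5·n = (36.47, -45.96), R = K − 16.5·n = (5.894, -58.37). Then |VZ| = |Z − V| = 58.67.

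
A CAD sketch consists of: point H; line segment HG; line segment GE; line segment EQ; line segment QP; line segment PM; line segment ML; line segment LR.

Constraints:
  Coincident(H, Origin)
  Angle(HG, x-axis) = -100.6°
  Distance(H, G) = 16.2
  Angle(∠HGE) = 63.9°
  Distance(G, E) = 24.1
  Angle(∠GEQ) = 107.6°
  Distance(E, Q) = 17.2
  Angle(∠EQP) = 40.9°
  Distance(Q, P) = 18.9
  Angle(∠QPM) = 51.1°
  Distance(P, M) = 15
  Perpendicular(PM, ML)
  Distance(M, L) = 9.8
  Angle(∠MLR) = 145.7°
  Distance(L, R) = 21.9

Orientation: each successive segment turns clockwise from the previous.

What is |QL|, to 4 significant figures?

5.823

H is at the origin; HG runs at -100.6° with length 16.2, so G = (-2.980, -15.92). ∠HGE = 63.9° gives GE at 143.3° from the x-axis; with |GE| = 24.1, E = (-22.30, -1.521). ∠GEQ = 107.6° gives EQ at 70.90° from the x-axis; with |EQ| = 17.2, Q = (-16.67, 14.73). ∠EQP = 40.9° gives QP at -68.20° from the x-axis; with |QP| = 18.9, P = (-9.656, -2.816). ∠QPM = 51.1° gives PM at 162.9° from the x-axis; with |PM| = 15.0, M = (-23.99, 1.595). The perpendicularity gives ML at right angles to PM, so ML runs at 72.90°; with |ML| = 9.8, L = (-21.11, 10.96). Then |QL| = |L − Q| = 5.823.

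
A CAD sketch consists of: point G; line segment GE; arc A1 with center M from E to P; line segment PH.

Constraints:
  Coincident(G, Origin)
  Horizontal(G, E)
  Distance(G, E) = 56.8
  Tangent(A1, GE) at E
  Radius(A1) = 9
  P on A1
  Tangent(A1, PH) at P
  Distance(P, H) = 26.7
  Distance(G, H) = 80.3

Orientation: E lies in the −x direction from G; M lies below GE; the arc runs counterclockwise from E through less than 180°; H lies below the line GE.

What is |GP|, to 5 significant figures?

65.606

Checks: G.y = 0.00, E.y = 0.00 ✓; |MP| = 9.000 ✓; ∠(MP, PH) = 90.00° ✓; |PH| = 26.70 ✓; |GH| = 80.30 ✓.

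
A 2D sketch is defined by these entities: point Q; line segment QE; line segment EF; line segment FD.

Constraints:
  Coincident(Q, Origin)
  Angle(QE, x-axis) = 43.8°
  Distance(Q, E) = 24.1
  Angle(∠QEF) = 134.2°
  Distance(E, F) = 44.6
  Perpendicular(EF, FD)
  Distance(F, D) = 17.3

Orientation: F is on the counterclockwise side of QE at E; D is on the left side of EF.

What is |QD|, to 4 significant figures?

61.40

Q is at the origin; QE runs at 43.8° with length 24.1, so E = 24.1·(cos 43.8°, sin 43.8°) = (17.39, 16.68). ∠QEF = 134.2°, so EF runs at 43.8° + (180° − 134.2°) = 89.60° from the x-axis; with |EF| = 44.6, F = E + 44.6·(cos 89.60°, sin 89.60°) = (17.71, 61.28). The perpendicularity gives FD at right angles to EF; with |FD| = 17.3 on the left of EF, D = F + 17.3·(-1.000, 0.006981) = (0.4062, 61.40). Then |QD| = |D − Q| = 61.40.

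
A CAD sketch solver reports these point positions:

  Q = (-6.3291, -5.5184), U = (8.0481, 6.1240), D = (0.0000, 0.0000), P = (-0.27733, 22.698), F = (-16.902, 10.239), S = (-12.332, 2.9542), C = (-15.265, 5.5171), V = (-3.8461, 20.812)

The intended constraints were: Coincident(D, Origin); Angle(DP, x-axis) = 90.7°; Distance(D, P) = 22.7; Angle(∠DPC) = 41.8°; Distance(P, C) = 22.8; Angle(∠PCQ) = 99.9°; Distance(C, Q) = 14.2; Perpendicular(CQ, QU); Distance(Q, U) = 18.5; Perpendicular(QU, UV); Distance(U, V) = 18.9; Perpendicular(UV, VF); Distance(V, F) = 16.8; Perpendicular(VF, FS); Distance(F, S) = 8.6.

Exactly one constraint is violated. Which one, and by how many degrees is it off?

Perpendicular(VF, FS) — off by 6.90°.

D = (0.00, 0.00) ✓; DP at 90.70° ✓; |DP| = 22.70 ✓; ∠DPC = 41.80° ✓; |PC| = 22.80 ✓; ∠PCQ = 99.90° ✓; |CQ| = 14.20 ✓; ∠(CQ, QU) = 90.00° ✓; |QU| = 18.50 ✓; ∠(QU, UV) = 90.00° ✓; |UV| = 18.90 ✓; ∠(UV, VF) = 90.00° ✓; |VF| = 16.80 ✓; ∠(VF, FS) = 83.10° ✗; |FS| = 8.600 ✓.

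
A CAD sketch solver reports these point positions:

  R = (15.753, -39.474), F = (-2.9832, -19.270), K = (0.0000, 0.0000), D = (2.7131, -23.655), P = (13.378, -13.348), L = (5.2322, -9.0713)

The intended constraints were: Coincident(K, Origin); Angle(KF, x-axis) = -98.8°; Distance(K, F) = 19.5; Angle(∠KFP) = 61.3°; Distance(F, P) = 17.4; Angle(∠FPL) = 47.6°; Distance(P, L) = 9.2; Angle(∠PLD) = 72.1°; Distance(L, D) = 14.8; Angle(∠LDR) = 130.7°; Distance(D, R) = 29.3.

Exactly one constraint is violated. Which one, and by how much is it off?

Distance(D, R) = 29.3 — off by 8.80.

K = (0.00, 0.00) ✓; KF at -98.80° ✓; |KF| = 19.50 ✓; ∠KFP = 61.30° ✓; |FP| = 17.40 ✓; ∠FPL = 47.60° ✓; |PL| = 9.200 ✓; ∠PLD = 72.10° ✓; |LD| = 14.80 ✓; ∠LDR = 130.7° ✓; |DR| = 20.50 ✗.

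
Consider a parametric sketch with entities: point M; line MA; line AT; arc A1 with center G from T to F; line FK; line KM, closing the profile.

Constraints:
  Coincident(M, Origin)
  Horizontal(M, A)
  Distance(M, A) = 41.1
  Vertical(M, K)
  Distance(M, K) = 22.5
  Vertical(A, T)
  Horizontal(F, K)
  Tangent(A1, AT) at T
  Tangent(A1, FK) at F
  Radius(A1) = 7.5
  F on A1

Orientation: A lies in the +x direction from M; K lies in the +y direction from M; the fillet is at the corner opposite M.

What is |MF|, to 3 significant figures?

40.4

M is at the origin; M and A share the same y with |MA| = 41.1 and A on the +x side, so A = (41.1, 0.00). MK is vertical with |MK| = 22.5 and K on the +y side, so K = (0.00, 22.5). The virtual corner opposite M is at (41.1, 22.5). Tangency of A1 to AT means the radius GT is perpendicular to AT and since A1 is tangent to FK there, GF ⟂ FK, with radius 7.5, so the center G sits 7.5 in from both sides at G = (33.6, 15.0). That places the tangent points at T = (41.1, 15.0) on AT and F = (33.6, 22.5) on FK. Then |MF| = |F − M| = 40.4.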